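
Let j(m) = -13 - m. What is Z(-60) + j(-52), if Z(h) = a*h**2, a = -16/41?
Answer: -56001/41 ≈ -1365.9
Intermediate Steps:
a = -16/41 (a = -16*1/41 = -16/41 ≈ -0.39024)
Z(h) = -16*h**2/41
Z(-60) + j(-52) = -16/41*(-60)**2 + (-13 - 1*(-52)) = -16/41*3600 + (-13 + 52) = -57600/41 + 39 = -56001/41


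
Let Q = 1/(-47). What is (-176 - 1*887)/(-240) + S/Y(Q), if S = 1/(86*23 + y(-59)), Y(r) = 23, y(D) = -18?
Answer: 1198007/270480 ≈ 4.4292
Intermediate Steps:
Q = -1/47 ≈ -0.021277
S = 1/1960 (S = 1/(86*23 - 18) = 1/(1978 - 18) = 1/1960 ≈ 0.00051020)
(-176 - 1*887)/(-240) + S/Y(Q) = (-176 - 1*887)/(-240) + (1/1960)/23 = (-176 - 887)*(-1/240) + (1/1960)*(1/23) = -1063*(-1/240) + 1/45080 = 1063/240 + 1/45080 = 1198007/270480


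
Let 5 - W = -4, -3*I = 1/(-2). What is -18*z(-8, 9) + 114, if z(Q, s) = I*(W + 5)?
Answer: 72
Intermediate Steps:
I = 1/6 (I = -1/3/(-2) = -1/3*(-1/2) = 1/6 ≈ 0.16667)
W = 9 (W = 5 - 1*(-4) = 5 + 4 = 9)
z(Q, s) = 7/3 (z(Q, s) = (9 + 5)/6 = (1/6)*14 = 7/3)
-18*z(-8, 9) + 114 = -18*7/3 + 114 = -42 + 114 = 72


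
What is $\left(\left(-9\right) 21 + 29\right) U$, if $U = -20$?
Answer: $3200$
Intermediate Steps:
$\left(\left(-9\right) 21 + 29\right) U = \left(\left(-9\right) 21 + 29\right) \left(-20\right) = \left(-189 + 29\right) \left(-20\right) = \left(-160\right) \left(-20\right) = 3200$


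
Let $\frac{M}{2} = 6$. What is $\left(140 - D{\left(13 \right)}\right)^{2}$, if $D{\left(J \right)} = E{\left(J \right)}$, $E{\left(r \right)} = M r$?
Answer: $256$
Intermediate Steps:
$M = 12$ ($M = 2 \cdot 6 = 12$)
$E{\left(r \right)} = 12 r$
$D{\left(J \right)} = 12 J$
$\left(140 - D{\left(13 \right)}\right)^{2} = \left(140 - 12 \cdot 13\right)^{2} = \left(140 - 156\right)^{2} = \left(-16\right)^{2} = 256$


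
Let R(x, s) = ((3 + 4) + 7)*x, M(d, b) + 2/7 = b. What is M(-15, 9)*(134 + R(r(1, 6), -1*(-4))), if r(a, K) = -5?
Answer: 3904/7 ≈ 557.71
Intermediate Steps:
M(d, b) = -2/7 + b
R(x, s) = 14*x (R(x, s) = (7 + 7)*x = 14*x)
M(-15, 9)*(134 + R(r(1, 6), -1*(-4))) = (-2/7 + 9)*(134 + 14*(-5)) = 61*(134 - 70)/7 = (61/7)*64 = 3904/7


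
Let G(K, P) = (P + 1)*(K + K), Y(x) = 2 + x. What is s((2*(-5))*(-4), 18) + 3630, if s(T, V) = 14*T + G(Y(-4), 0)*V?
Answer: 4118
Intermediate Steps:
G(K, P) = 2*K*(1 + P) (G(K, P) = (1 + P)*(2*K) = 2*K*(1 + P))
s(T, V) = -4*V + 14*T (s(T, V) = 14*T + (2*(2 - 4)*(1 + 0))*V = 14*T + (2*(-2)*1)*V = 14*T - 4*V = -4*V + 14*T)
s((2*(-5))*(-4), 18) + 3630 = (-4*18 + 14*((2*(-5))*(-4))) + 3630 = (-72 + 14*(-10*(-4))) + 3630 = (-72 + 14*40) + 3630 = (-72 + 560) + 3630 = 488 + 3630 = 4118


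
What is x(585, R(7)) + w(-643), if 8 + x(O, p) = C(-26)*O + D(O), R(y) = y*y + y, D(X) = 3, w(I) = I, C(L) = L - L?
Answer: -648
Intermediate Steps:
C(L) = 0
R(y) = y + y**2 (R(y) = y**2 + y = y + y**2)
x(O, p) = -5 (x(O, p) = -8 + (0*O + 3) = -8 + (0 + 3) = -8 + 3 = -5)
x(585, R(7)) + w(-643) = -5 - 643 = -648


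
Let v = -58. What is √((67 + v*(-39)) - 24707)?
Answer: I*√22378 ≈ 149.59*I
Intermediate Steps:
√((67 + v*(-39)) - 24707) = √((67 - 58*(-39)) - 24707) = √((67 + 2262) - 24707) = √(2329 - 24707) = √(-22378) = I*√22378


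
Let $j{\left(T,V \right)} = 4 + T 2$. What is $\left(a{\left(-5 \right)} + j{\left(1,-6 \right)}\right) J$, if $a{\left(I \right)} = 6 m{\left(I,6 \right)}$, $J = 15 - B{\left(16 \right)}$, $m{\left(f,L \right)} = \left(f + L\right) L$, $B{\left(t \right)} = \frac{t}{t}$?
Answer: $588$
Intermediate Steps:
$B{\left(t \right)} = 1$
$m{\left(f,L \right)} = L \left(L + f\right)$ ($m{\left(f,L \right)} = \left(L + f\right) L = L \left(L + f\right)$)
$j{\left(T,V \right)} = 4 + 2 T$
$J = 14$ ($J = 15 - 1 = 14$)
$a{\left(I \right)} = 216 + 36 I$ ($a{\left(I \right)} = 6 \cdot 6 \left(6 + I\right) = 6 \left(36 + 6 I\right) = 216 + 36 I$)
$\left(a{\left(-5 \right)} + j{\left(1,-6 \right)}\right) J = \left(\left(216 + 36 \left(-5\right)\right) + \left(4 + 2 \cdot 1\right)\right) 14 = \left(\left(216 - 180\right) + \left(4 + 2\right)\right) 14 = \left(36 + 6\right) 14 = 42 \cdot 14 = 588$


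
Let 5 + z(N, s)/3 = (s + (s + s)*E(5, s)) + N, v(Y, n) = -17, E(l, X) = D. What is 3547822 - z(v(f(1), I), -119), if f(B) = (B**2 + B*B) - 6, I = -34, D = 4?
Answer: 3551101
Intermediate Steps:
E(l, X) = 4
f(B) = -6 + 2*B**2 (f(B) = (B**2 + B**2) - 6 = 2*B**2 - 6 = -6 + 2*B**2)
z(N, s) = -15 + 3*N + 27*s (z(N, s) = -15 + 3*((s + (s + s)*4) + N) = -15 + 3*((s + (2*s)*4) + N) = -15 + 3*((s + 8*s) + N) = -15 + 3*(9*s + N) = -15 + 3*(N + 9*s) = -15 + (3*N + 27*s) = -15 + 3*N + 27*s)
3547822 - z(v(f(1), I), -119) = 3547822 - (-15 + 3*(-17) + 27*(-119)) = 3547822 - (-15 - 51 - 3213) = 3547822 - 1*(-3279) = 3547822 + 3279 = 3551101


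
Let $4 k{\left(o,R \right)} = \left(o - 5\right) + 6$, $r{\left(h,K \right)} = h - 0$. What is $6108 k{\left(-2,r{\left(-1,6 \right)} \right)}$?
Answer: $-1527$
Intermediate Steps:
$r{\left(h,K \right)} = h$ ($r{\left(h,K \right)} = h + 0 = h$)
$k{\left(o,R \right)} = \frac{1}{4} + \frac{o}{4}$ ($k{\left(o,R \right)} = \frac{\left(o - 5\right) + 6}{4} = \frac{\left(-5 + o\right) + 6}{4} = \frac{1 + o}{4} = \frac{1}{4} + \frac{o}{4}$)
$6108 k{\left(-2,r{\left(-1,6 \right)} \right)} = 6108 \left(\frac{1}{4} + \frac{1}{4} \left(-2\right)\right) = 6108 \left(\frac{1}{4} - \frac{1}{2}\right) = 6108 \left(- \frac{1}{4}\right) = -1527$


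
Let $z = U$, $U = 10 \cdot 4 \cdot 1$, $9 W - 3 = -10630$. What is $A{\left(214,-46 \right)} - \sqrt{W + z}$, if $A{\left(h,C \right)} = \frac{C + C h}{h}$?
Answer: $- \frac{4945}{107} - \frac{i \sqrt{10267}}{3} \approx -46.215 - 33.775 i$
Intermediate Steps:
$W = - \frac{10627}{9}$ ($W = \frac{1}{3} + \frac{1}{9} \left(-10630\right) = \frac{1}{3} - \frac{10630}{9} = - \frac{10627}{9} \approx -1180.8$)
$U = 40$ ($U = 40 \cdot 1 = 40$)
$z = 40$
$A{\left(h,C \right)} = \frac{C + C h}{h}$
$A{\left(214,-46 \right)} - \sqrt{W + z} = \left(-46 - \frac{46}{214}\right) - \sqrt{- \frac{10627}{9} + 40} = \left(-46 - \frac{23}{107}\right) - \sqrt{- \frac{10267}{9}} = \left(-46 - \frac{23}{107}\right) - \frac{i \sqrt{10267}}{3} = - \frac{4945}{107} - \frac{i \sqrt{10267}}{3}$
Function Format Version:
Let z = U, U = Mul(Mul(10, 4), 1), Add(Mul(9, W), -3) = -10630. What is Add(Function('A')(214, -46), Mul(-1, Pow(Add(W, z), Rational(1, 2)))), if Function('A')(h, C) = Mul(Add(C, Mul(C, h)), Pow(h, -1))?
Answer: Add(Rational(-4945, 107), Mul(Rational(-1, 3), I, Pow(10267, Rational(1, 2)))) ≈ Add(-46.215, Mul(-33.775, I))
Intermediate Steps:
W = Rational(-10627, 9) (W = Add(Rational(1, 3), Mul(Rational(1, 9), -10630)) = Add(Rational(1, 3), Rational(-10630, 9)) = Rational(-10627, 9) ≈ -1180.8)
U = 40 (U = Mul(40, 1) = 40)
z = 40
Function('A')(h, C) = Mul(Pow(h, -1), Add(C, Mul(C, h)))
Add(Function('A')(214, -46), Mul(-1, Pow(Add(W, z), Rational(1, 2)))) = Add(Add(-46, Mul(-46, Pow(214, -1))), Mul(-1, Pow(Add(Rational(-10627, 9), 40), Rational(1, 2)))) = Add(Add(-46, Mul(-46, Rational(1, 214))), Mul(-1, Pow(Rational(-10267, 9), Rational(1, 2)))) = Add(Add(-46, Rational(-23, 107)), Mul(-1, Mul(Rational(1, 3), I, Pow(10267, Rational(1, 2))))) = Add(Rational(-4945, 107), Mul(Rational(-1, 3), I, Pow(10267, Rational(1, 2))))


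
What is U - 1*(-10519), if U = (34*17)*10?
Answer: 16299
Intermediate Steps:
U = 5780 (U = 578*10 = 5780)
U - 1*(-10519) = 5780 - 1*(-10519) = 5780 + 10519 = 16299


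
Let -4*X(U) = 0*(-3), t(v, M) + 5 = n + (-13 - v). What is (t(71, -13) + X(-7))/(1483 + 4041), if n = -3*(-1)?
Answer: -43/2762 ≈ -0.015568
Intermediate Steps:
n = 3
t(v, M) = -15 - v (t(v, M) = -5 + (3 + (-13 - v)) = -5 + (-10 - v) = -15 - v)
X(U) = 0 (X(U) = -0*(-3) = -¼*0 = 0)
(t(71, -13) + X(-7))/(1483 + 4041) = ((-15 - 1*71) + 0)/(1483 + 4041) = ((-15 - 71) + 0)/5524 = (-86 + 0)*(1/5524) = -86*1/5524 = -43/2762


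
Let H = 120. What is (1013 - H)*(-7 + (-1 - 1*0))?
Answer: -7144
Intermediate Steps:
(1013 - H)*(-7 + (-1 - 1*0)) = (1013 - 1*120)*(-7 + (-1 - 1*0)) = (1013 - 120)*(-7 + (-1 + 0)) = 893*(-7 - 1) = 893*(-8) = -7144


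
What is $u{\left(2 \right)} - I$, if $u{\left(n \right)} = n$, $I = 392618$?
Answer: $-392616$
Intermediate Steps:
$u{\left(2 \right)} - I = 2 - 392618 = -392616$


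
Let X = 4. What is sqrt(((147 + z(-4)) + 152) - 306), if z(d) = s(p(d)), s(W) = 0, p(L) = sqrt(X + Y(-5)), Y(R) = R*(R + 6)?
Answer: I*sqrt(7) ≈ 2.6458*I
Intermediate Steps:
Y(R) = R*(6 + R)
p(L) = I (p(L) = sqrt(4 - 5*(6 - 5)) = sqrt(4 - 5*1) = sqrt(4 - 5) = sqrt(-1) = I)
z(d) = 0
sqrt(((147 + z(-4)) + 152) - 306) = sqrt(((147 + 0) + 152) - 306) = sqrt((147 + 152) - 306) = sqrt(299 - 306) = sqrt(-7) = I*sqrt(7)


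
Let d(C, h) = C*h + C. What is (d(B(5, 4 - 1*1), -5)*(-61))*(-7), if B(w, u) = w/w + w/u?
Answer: -13664/3 ≈ -4554.7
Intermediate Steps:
B(w, u) = 1 + w/u
d(C, h) = C + C*h
(d(B(5, 4 - 1*1), -5)*(-61))*(-7) = (((((4 - 1*1) + 5)/(4 - 1*1))*(1 - 5))*(-61))*(-7) = (((((4 - 1) + 5)/(4 - 1))*(-4))*(-61))*(-7) = ((((3 + 5)/3)*(-4))*(-61))*(-7) = ((((1/3)*8)*(-4))*(-61))*(-7) = (((8/3)*(-4))*(-61))*(-7) = -32/3*(-61)*(-7) = (1952/3)*(-7) = -13664/3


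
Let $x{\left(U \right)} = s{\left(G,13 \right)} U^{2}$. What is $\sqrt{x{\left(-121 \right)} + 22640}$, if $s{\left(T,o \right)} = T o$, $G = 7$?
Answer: $\sqrt{1354971} \approx 1164.0$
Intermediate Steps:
$x{\left(U \right)} = 91 U^{2}$ ($x{\left(U \right)} = 7 \cdot 13 U^{2} = 91 U^{2}$)
$\sqrt{x{\left(-121 \right)} + 22640} = \sqrt{91 \left(-121\right)^{2} + 22640} = \sqrt{91 \cdot 14641 + 22640} = \sqrt{1332331 + 22640} = \sqrt{1354971}$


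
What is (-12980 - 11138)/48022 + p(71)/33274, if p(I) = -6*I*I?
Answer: -563743936/399471007 ≈ -1.4112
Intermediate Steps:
p(I) = -6*I**2
(-12980 - 11138)/48022 + p(71)/33274 = (-12980 - 11138)/48022 - 6*71**2/33274 = -24118*1/48022 - 6*5041*(1/33274) = -12059/24011 - 30246*1/33274 = -12059/24011 - 15123/16637 = -563743936/399471007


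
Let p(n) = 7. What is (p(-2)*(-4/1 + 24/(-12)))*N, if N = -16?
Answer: 672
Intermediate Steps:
(p(-2)*(-4/1 + 24/(-12)))*N = (7*(-4/1 + 24/(-12)))*(-16) = (7*(-4*1 + 24*(-1/12)))*(-16) = (7*(-4 - 2))*(-16) = (7*(-6))*(-16) = -42*(-16) = 672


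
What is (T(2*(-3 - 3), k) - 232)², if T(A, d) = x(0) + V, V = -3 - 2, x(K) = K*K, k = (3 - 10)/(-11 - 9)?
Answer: 56169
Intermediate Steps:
k = 7/20 (k = -7/(-20) = -7*(-1/20) = 7/20 ≈ 0.35000)
x(K) = K²
V = -5
T(A, d) = -5 (T(A, d) = 0² - 5 = 0 - 5 = -5)
(T(2*(-3 - 3), k) - 232)² = (-5 - 232)² = (-237)² = 56169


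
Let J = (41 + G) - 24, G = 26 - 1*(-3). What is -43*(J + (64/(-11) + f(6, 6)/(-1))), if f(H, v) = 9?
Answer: -14749/11 ≈ -1340.8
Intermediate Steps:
G = 29 (G = 26 + 3 = 29)
J = 46 (J = (41 + 29) - 24 = 70 - 24 = 46)
-43*(J + (64/(-11) + f(6, 6)/(-1))) = -43*(46 + (64/(-11) + 9/(-1))) = -43*(46 + (64*(-1/11) + 9*(-1))) = -43*(46 + (-64/11 - 9)) = -43*(46 - 163/11) = -43*343/11 = -14749/11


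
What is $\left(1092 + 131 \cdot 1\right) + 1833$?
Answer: $3056$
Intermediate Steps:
$\left(1092 + 131 \cdot 1\right) + 1833 = \left(1092 + 131\right) + 1833 = 1223 + 1833 = 3056$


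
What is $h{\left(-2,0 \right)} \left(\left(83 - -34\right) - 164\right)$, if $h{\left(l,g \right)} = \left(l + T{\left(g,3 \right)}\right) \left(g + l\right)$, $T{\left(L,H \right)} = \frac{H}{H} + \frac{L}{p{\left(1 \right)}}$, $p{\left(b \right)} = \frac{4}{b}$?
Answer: $-94$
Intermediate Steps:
$T{\left(L,H \right)} = 1 + \frac{L}{4}$ ($T{\left(L,H \right)} = \frac{H}{H} + \frac{L}{4 \cdot 1^{-1}} = 1 + \frac{L}{4 \cdot 1} = 1 + \frac{L}{4}$)
$h{\left(l,g \right)} = \left(g + l\right) \left(1 + l + \frac{g}{4}\right)$ ($h{\left(l,g \right)} = \left(l + \left(1 + \frac{g}{4}\right)\right) \left(g + l\right) = \left(1 + l + \frac{g}{4}\right) \left(g + l\right) = \left(g + l\right) \left(1 + l + \frac{g}{4}\right)$)
$h{\left(-2,0 \right)} \left(\left(83 - -34\right) - 164\right) = \left(0 - 2 + \left(-2\right)^{2} + \frac{0^{2}}{4} + \frac{5}{4} \cdot 0 \left(-2\right)\right) \left(\left(83 - -34\right) - 164\right) = \left(0 - 2 + 4 + \frac{1}{4} \cdot 0 + 0\right) \left(\left(83 + 34\right) - 164\right) = \left(0 - 2 + 4 + 0 + 0\right) \left(117 - 164\right) = 2 \left(-47\right) = -94$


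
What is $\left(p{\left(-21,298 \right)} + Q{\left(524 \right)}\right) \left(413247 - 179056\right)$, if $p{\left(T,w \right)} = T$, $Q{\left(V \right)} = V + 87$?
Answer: $138172690$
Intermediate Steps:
$Q{\left(V \right)} = 87 + V$
$\left(p{\left(-21,298 \right)} + Q{\left(524 \right)}\right) \left(413247 - 179056\right) = \left(-21 + \left(87 + 524\right)\right) \left(413247 - 179056\right) = \left(-21 + 611\right) 234191 = 590 \cdot 234191 = 138172690$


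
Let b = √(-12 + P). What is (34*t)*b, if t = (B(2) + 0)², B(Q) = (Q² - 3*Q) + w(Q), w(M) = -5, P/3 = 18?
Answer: 1666*√42 ≈ 10797.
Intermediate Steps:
P = 54 (P = 3*18 = 54)
b = √42 (b = √(-12 + 54) = √42 ≈ 6.4807)
B(Q) = -5 + Q² - 3*Q (B(Q) = (Q² - 3*Q) - 5 = -5 + Q² - 3*Q)
t = 49 (t = ((-5 + 2² - 3*2) + 0)² = ((-5 + 4 - 6) + 0)² = (-7 + 0)² = (-7)² = 49)
(34*t)*b = (34*49)*√42 = 1666*√42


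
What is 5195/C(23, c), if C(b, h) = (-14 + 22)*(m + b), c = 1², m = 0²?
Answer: 5195/184 ≈ 28.234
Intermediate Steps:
m = 0
c = 1
C(b, h) = 8*b (C(b, h) = (-14 + 22)*(0 + b) = 8*b)
5195/C(23, c) = 5195/((8*23)) = 5195/184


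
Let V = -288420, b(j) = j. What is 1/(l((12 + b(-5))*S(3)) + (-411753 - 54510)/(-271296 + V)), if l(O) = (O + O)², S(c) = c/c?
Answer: 186572/36723533 ≈ 0.0050804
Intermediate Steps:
S(c) = 1
l(O) = 4*O² (l(O) = (2*O)² = 4*O²)
1/(l((12 + b(-5))*S(3)) + (-411753 - 54510)/(-271296 + V)) = 1/(4*((12 - 5)*1)² + (-411753 - 54510)/(-271296 - 288420)) = 1/(4*(7*1)² - 466263/(-559716)) = 1/(4*7² - 466263*(-1/559716)) = 1/(4*49 + 155421/186572) = 1/(196 + 155421/186572) = 1/(36723533/186572) = 186572/36723533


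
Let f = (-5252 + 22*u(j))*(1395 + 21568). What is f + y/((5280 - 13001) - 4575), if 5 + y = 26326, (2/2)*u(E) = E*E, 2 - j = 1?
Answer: -1476706467361/12296 ≈ -1.2010e+8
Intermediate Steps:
j = 1 (j = 2 - 1*1 = 2 - 1 = 1)
u(E) = E² (u(E) = E*E = E²)
y = 26321 (y = -5 + 26326 = 26321)
f = -120096490 (f = (-5252 + 22*1²)*(1395 + 21568) = (-5252 + 22*1)*22963 = (-5252 + 22)*22963 = -5230*22963 = -120096490)
f + y/((5280 - 13001) - 4575) = -120096490 + 26321/((5280 - 13001) - 4575) = -120096490 + 26321/(-7721 - 4575) = -120096490 + 26321/(-12296) = -120096490 + 26321*(-1/12296) = -120096490 - 26321/12296 = -1476706467361/12296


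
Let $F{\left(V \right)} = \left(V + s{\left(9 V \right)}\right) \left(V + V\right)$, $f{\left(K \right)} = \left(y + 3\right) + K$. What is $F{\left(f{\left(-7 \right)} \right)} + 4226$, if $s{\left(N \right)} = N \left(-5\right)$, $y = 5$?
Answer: $4138$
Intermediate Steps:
$s{\left(N \right)} = - 5 N$
$f{\left(K \right)} = 8 + K$ ($f{\left(K \right)} = \left(5 + 3\right) + K = 8 + K$)
$F{\left(V \right)} = - 88 V^{2}$ ($F{\left(V \right)} = \left(V - 5 \cdot 9 V\right) \left(V + V\right) = \left(V - 45 V\right) 2 V = - 44 V 2 V = - 88 V^{2}$)
$F{\left(f{\left(-7 \right)} \right)} + 4226 = - 88 \left(8 - 7\right)^{2} + 4226 = - 88 \cdot 1^{2} + 4226 = \left(-88\right) 1 + 4226 = -88 + 4226 = 4138$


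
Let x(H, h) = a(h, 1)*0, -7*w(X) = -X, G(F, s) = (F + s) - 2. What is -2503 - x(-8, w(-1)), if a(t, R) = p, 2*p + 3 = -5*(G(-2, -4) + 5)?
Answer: -2503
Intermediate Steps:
G(F, s) = -2 + F + s
p = 6 (p = -3/2 + (-5*((-2 - 2 - 4) + 5))/2 = -3/2 + (-5*(-8 + 5))/2 = -3/2 + (-5*(-3))/2 = -3/2 + (½)*15 = -3/2 + 15/2 = 6)
a(t, R) = 6
w(X) = X/7 (w(X) = -(-1)*X/7 = X/7)
x(H, h) = 0 (x(H, h) = 6*0 = 0)
-2503 - x(-8, w(-1)) = -2503 - 1*0 = -2503 + 0 = -2503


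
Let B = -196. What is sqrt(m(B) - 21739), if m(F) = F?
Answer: I*sqrt(21935) ≈ 148.1*I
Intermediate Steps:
sqrt(m(B) - 21739) = sqrt(-196 - 21739) = sqrt(-21935) = I*sqrt(21935)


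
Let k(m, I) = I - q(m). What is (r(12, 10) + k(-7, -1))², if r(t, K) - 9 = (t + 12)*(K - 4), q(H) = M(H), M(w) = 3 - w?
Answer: 20164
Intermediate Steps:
q(H) = 3 - H
r(t, K) = 9 + (-4 + K)*(12 + t) (r(t, K) = 9 + (t + 12)*(K - 4) = 9 + (12 + t)*(-4 + K) = 9 + (-4 + K)*(12 + t))
k(m, I) = -3 + I + m (k(m, I) = I - (3 - m) = I + (-3 + m) = -3 + I + m)
(r(12, 10) + k(-7, -1))² = ((-39 - 4*12 + 12*10 + 10*12) + (-3 - 1 - 7))² = ((-39 - 48 + 120 + 120) - 11)² = (153 - 11)² = 142² = 20164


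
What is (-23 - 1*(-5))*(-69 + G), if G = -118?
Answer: 3366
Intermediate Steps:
(-23 - 1*(-5))*(-69 + G) = (-23 - 1*(-5))*(-69 - 118) = (-23 + 5)*(-187) = -18*(-187) = 3366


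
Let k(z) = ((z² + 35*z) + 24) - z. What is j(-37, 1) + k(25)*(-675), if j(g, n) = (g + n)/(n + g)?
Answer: -1011824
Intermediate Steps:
j(g, n) = 1 (j(g, n) = (g + n)/(g + n) = 1)
k(z) = 24 + z² + 34*z (k(z) = (24 + z² + 35*z) - z = 24 + z² + 34*z)
j(-37, 1) + k(25)*(-675) = 1 + (24 + 25² + 34*25)*(-675) = 1 + (24 + 625 + 850)*(-675) = 1 + 1499*(-675) = 1 - 1011825 = -1011824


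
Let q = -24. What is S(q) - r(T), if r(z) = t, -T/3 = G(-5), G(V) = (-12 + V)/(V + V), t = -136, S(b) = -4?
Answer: 132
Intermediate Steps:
G(V) = (-12 + V)/(2*V) (G(V) = (-12 + V)/((2*V)) = (-12 + V)*(1/(2*V)) = (-12 + V)/(2*V))
T = -51/10 (T = -3*(-12 - 5)/(2*(-5)) = -3*(-1)*(-17)/(2*5) = -3*17/10 = -51/10 ≈ -5.1000)
r(z) = -136
S(q) - r(T) = -4 - 1*(-136) = -4 + 136 = 132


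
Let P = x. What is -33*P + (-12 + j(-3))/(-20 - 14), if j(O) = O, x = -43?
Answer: 48261/34 ≈ 1419.4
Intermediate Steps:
P = -43
-33*P + (-12 + j(-3))/(-20 - 14) = -33*(-43) + (-12 - 3)/(-20 - 14) = 1419 - 15/(-34) = 1419 - 15*(-1/34) = 1419 + 15/34 = 48261/34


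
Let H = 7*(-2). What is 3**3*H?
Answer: -378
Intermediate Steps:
H = -14
3**3*H = 3**3*(-14) = 27*(-14) = -378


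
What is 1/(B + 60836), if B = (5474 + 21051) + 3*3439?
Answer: 1/97678 ≈ 1.0238e-5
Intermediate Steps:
B = 36842 (B = 26525 + 10317 = 36842)
1/(B + 60836) = 1/(36842 + 60836) = 1/97678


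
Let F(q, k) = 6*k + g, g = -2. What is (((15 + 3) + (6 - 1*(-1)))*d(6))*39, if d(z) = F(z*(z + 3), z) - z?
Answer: 27300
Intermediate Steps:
F(q, k) = -2 + 6*k (F(q, k) = 6*k - 2 = -2 + 6*k)
d(z) = -2 + 5*z (d(z) = (-2 + 6*z) - z = -2 + 5*z)
(((15 + 3) + (6 - 1*(-1)))*d(6))*39 = (((15 + 3) + (6 - 1*(-1)))*(-2 + 5*6))*39 = ((18 + (6 + 1))*(-2 + 30))*39 = ((18 + 7)*28)*39 = (25*28)*39 = 700*39 = 27300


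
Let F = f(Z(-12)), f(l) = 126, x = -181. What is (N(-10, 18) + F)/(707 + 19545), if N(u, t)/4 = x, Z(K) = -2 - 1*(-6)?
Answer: -299/10126 ≈ -0.029528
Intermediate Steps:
Z(K) = 4 (Z(K) = -2 + 6 = 4)
F = 126
N(u, t) = -724 (N(u, t) = 4*(-181) = -724)
(N(-10, 18) + F)/(707 + 19545) = (-724 + 126)/(707 + 19545) = -598/20252 = -598*1/20252 = -299/10126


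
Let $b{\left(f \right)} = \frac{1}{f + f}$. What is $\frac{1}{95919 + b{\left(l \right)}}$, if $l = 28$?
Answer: $\frac{56}{5371465} \approx 1.0425 \cdot 10^{-5}$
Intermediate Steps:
$b{\left(f \right)} = \frac{1}{2 f}$
$\frac{1}{95919 + b{\left(l \right)}} = \frac{1}{95919 + \frac{1}{2 \cdot 28}} = \frac{1}{95919 + \frac{1}{2} \cdot \frac{1}{28}} = \frac{1}{95919 + \frac{1}{56}} = \frac{1}{\frac{5371465}{56}} = \frac{56}{5371465}$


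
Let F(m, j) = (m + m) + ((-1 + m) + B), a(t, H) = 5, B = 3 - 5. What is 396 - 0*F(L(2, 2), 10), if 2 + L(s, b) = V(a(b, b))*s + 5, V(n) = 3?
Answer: 396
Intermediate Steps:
B = -2
L(s, b) = 3 + 3*s (L(s, b) = -2 + (3*s + 5) = -2 + (5 + 3*s) = 3 + 3*s)
F(m, j) = -3 + 3*m (F(m, j) = (m + m) + ((-1 + m) - 2) = 2*m + (-3 + m) = -3 + 3*m)
396 - 0*F(L(2, 2), 10) = 396 - 0*(-3 + 3*(3 + 3*2)) = 396 - 0*(-3 + 3*(3 + 6)) = 396 - 0*(-3 + 3*9) = 396 - 0*(-3 + 27) = 396 - 0*24 = 396 - 1*0 = 396 + 0 = 396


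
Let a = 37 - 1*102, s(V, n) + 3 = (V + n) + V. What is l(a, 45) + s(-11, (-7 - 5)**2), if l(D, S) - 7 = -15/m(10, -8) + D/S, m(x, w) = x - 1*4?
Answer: 2197/18 ≈ 122.06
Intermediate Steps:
m(x, w) = -4 + x (m(x, w) = x - 4 = -4 + x)
s(V, n) = -3 + n + 2*V (s(V, n) = -3 + ((V + n) + V) = -3 + (n + 2*V) = -3 + n + 2*V)
a = -65 (a = 37 - 102 = -65)
l(D, S) = 9/2 + D/S (l(D, S) = 7 + (-15/(-4 + 10) + D/S) = 7 + (-15/6 + D/S) = 7 + (-15*1/6 + D/S) = 7 + (-5/2 + D/S) = 9/2 + D/S)
l(a, 45) + s(-11, (-7 - 5)**2) = (9/2 - 65/45) + (-3 + (-7 - 5)**2 + 2*(-11)) = (9/2 - 65*1/45) + (-3 + (-12)**2 - 22) = (9/2 - 13/9) + (-3 + 144 - 22) = 55/18 + 119 = 2197/18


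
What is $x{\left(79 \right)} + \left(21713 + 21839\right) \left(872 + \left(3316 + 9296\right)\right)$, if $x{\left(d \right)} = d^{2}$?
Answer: $587261409$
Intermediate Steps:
$x{\left(79 \right)} + \left(21713 + 21839\right) \left(872 + \left(3316 + 9296\right)\right) = 79^{2} + \left(21713 + 21839\right) \left(872 + \left(3316 + 9296\right)\right) = 6241 + 43552 \left(872 + 12612\right) = 6241 + 43552 \cdot 13484 = 6241 + 587255168 = 587261409$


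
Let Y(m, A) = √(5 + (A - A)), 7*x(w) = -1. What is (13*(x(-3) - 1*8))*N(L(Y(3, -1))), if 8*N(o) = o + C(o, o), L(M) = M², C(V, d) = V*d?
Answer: -11115/28 ≈ -396.96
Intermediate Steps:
x(w) = -⅐ (x(w) = (⅐)*(-1) = -⅐)
Y(m, A) = √5 (Y(m, A) = √(5 + 0) = √5)
N(o) = o/8 + o²/8 (N(o) = (o + o*o)/8 = (o + o²)/8 = o/8 + o²/8)
(13*(x(-3) - 1*8))*N(L(Y(3, -1))) = (13*(-⅐ - 1*8))*((√5)²*(1 + (√5)²)/8) = (13*(-⅐ - 8))*((⅛)*5*(1 + 5)) = (13*(-57/7))*((⅛)*5*6) = -741/7*15/4 = -11115/28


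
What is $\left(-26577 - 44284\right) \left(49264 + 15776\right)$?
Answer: $-4608799440$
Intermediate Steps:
$\left(-26577 - 44284\right) \left(49264 + 15776\right) = \left(-70861\right) 65040 = -4608799440$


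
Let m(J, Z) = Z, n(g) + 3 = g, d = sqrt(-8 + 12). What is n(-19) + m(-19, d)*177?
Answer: 332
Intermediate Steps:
d = 2 (d = sqrt(4) = 2)
n(g) = -3 + g
n(-19) + m(-19, d)*177 = (-3 - 19) + 2*177 = -22 + 354 = 332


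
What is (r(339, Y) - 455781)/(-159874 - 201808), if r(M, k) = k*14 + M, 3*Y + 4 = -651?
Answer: 687748/542523 ≈ 1.2677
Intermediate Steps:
Y = -655/3 (Y = -4/3 + (1/3)*(-651) = -4/3 - 217 = -655/3 ≈ -218.33)
r(M, k) = M + 14*k (r(M, k) = 14*k + M = M + 14*k)
(r(339, Y) - 455781)/(-159874 - 201808) = ((339 + 14*(-655/3)) - 455781)/(-159874 - 201808) = ((339 - 9170/3) - 455781)/(-361682) = (-8153/3 - 455781)*(-1/361682) = -1375496/3*(-1/361682) = 687748/542523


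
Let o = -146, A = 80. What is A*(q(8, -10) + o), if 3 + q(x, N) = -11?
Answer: -12800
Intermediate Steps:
q(x, N) = -14 (q(x, N) = -3 - 11 = -14)
A*(q(8, -10) + o) = 80*(-14 - 146) = 80*(-160) = -12800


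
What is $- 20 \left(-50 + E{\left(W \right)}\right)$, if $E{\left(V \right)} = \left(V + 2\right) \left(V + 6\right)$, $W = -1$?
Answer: $900$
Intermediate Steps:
$E{\left(V \right)} = \left(2 + V\right) \left(6 + V\right)$
$- 20 \left(-50 + E{\left(W \right)}\right) = - 20 \left(-50 + \left(12 + \left(-1\right)^{2} + 8 \left(-1\right)\right)\right) = - 20 \left(-50 + \left(12 + 1 - 8\right)\right) = - 20 \left(-50 + 5\right) = \left(-20\right) \left(-45\right) = 900$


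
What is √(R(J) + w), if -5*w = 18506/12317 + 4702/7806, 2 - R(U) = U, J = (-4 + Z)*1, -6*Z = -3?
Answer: √46951345062208074/96146502 ≈ 2.2537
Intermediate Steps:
Z = ½ (Z = -⅙*(-3) = ½ ≈ 0.50000)
J = -7/2 (J = (-4 + ½)*1 = -7/2*1 = -7/2 ≈ -3.5000)
R(U) = 2 - U
w = -20237237/48073251 (w = -(18506/12317 + 4702/7806)/5 = -(18506*(1/12317) + 4702*(1/7806))/5 = -(18506/12317 + 2351/3903)/5 = -⅕*101186185/48073251 = -20237237/48073251 ≈ -0.42097)
√(R(J) + w) = √((2 - 1*(-7/2)) - 20237237/48073251) = √((2 + 7/2) - 20237237/48073251) = √(11/2 - 20237237/48073251) = √(488331287/96146502) = √46951345062208074/96146502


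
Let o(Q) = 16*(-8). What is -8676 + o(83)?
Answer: -8804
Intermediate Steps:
o(Q) = -128
-8676 + o(83) = -8676 - 128 = -8804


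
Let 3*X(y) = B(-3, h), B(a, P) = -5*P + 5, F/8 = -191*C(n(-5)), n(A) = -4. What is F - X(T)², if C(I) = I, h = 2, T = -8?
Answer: 54983/9 ≈ 6109.2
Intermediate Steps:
F = 6112 (F = 8*(-191*(-4)) = 8*764 = 6112)
B(a, P) = 5 - 5*P
X(y) = -5/3 (X(y) = (5 - 5*2)/3 = (5 - 10)/3 = (⅓)*(-5) = -5/3)
F - X(T)² = 6112 - (-5/3)² = 6112 - 1*25/9 = 6112 - 25/9 = 54983/9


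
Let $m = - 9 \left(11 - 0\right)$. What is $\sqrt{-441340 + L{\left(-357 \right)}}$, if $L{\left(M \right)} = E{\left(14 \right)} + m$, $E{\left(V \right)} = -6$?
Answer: $i \sqrt{441445} \approx 664.41 i$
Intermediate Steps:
$m = -99$ ($m = - 9 \left(11 + 0\right) = \left(-9\right) 11 = -99$)
$L{\left(M \right)} = -105$ ($L{\left(M \right)} = -6 - 99 = -105$)
$\sqrt{-441340 + L{\left(-357 \right)}} = \sqrt{-441340 - 105} = \sqrt{-441445} = i \sqrt{441445}$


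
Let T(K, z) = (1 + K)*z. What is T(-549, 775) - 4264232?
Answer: -4688932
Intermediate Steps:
T(K, z) = z*(1 + K)
T(-549, 775) - 4264232 = 775*(1 - 549) - 4264232 = 775*(-548) - 4264232 = -424700 - 4264232 = -4688932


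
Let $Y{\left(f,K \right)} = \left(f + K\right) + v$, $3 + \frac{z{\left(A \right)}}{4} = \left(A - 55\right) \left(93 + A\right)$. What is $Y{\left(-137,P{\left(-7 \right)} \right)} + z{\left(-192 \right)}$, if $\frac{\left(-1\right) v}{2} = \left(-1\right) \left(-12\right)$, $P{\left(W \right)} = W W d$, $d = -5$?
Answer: $97394$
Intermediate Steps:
$z{\left(A \right)} = -12 + 4 \left(-55 + A\right) \left(93 + A\right)$ ($z{\left(A \right)} = -12 + 4 \left(A - 55\right) \left(93 + A\right) = -12 + 4 \left(-55 + A\right) \left(93 + A\right)$)
$P{\left(W \right)} = - 5 W^{2}$ ($P{\left(W \right)} = W W \left(-5\right) = W^{2} \left(-5\right) = - 5 W^{2}$)
$v = -24$ ($v = - 2 \left(\left(-1\right) \left(-12\right)\right) = \left(-2\right) 12 = -24$)
$Y{\left(f,K \right)} = -24 + K + f$ ($Y{\left(f,K \right)} = \left(f + K\right) - 24 = \left(K + f\right) - 24 = -24 + K + f$)
$Y{\left(-137,P{\left(-7 \right)} \right)} + z{\left(-192 \right)} = \left(-24 - 5 \left(-7\right)^{2} - 137\right) + \left(-20472 + 4 \left(-192\right)^{2} + 152 \left(-192\right)\right) = \left(-24 - 245 - 137\right) - -97800 = -406 + 97800 = 97394$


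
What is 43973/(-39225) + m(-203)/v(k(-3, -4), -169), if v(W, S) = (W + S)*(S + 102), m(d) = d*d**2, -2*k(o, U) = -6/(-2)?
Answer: -657272399281/896173575 ≈ -733.42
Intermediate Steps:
k(o, U) = -3/2 (k(o, U) = -(-3)/(-2) = -(-3)*(-1)/2 = -1/2*3 = -3/2)
m(d) = d**3
v(W, S) = (102 + S)*(S + W) (v(W, S) = (S + W)*(102 + S) = (102 + S)*(S + W))
43973/(-39225) + m(-203)/v(k(-3, -4), -169) = 43973/(-39225) + (-203)**3/((-169)**2 + 102*(-169) + 102*(-3/2) - 169*(-3/2)) = 43973*(-1/39225) - 8365427/(28561 - 17238 - 153 + 507/2) = -43973/39225 - 8365427/22847/2 = -43973/39225 - 8365427*2/22847 = -43973/39225 - 16730854/22847 = -657272399281/896173575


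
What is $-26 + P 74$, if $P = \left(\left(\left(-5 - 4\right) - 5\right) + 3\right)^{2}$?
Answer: $8928$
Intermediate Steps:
$P = 121$ ($P = \left(\left(-9 - 5\right) + 3\right)^{2} = \left(-14 + 3\right)^{2} = \left(-11\right)^{2} = 121$)
$-26 + P 74 = -26 + 121 \cdot 74 = -26 + 8954 = 8928$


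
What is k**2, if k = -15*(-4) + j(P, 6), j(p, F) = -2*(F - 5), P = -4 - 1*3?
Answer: 3364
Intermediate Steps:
P = -7 (P = -4 - 3 = -7)
j(p, F) = 10 - 2*F (j(p, F) = -2*(-5 + F) = 10 - 2*F)
k = 58 (k = -15*(-4) + (10 - 2*6) = 60 + (10 - 12) = 60 - 2 = 58)
k**2 = 58**2 = 3364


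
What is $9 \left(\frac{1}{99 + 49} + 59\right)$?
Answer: $\frac{78597}{148} \approx 531.06$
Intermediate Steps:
$9 \left(\frac{1}{99 + 49} + 59\right) = 9 \left(\frac{1}{148} + 59\right) = 9 \cdot \frac{8733}{148} = \frac{78597}{148}$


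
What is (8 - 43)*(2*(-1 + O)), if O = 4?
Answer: -210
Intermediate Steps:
(8 - 43)*(2*(-1 + O)) = (8 - 43)*(2*(-1 + 4)) = -70*3 = -35*6 = -210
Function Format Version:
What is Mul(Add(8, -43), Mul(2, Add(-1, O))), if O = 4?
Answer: -210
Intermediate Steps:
Mul(Add(8, -43), Mul(2, Add(-1, O))) = Mul(Add(8, -43), Mul(2, Add(-1, 4))) = Mul(-35, Mul(2, 3)) = Mul(-35, 6) = -210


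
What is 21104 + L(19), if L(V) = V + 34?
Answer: 21157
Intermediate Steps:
L(V) = 34 + V
21104 + L(19) = 21104 + (34 + 19) = 21104 + 53 = 21157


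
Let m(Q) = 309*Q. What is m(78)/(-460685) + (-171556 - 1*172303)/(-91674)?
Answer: 337367509/91215630 ≈ 3.6986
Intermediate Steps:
m(78)/(-460685) + (-171556 - 1*172303)/(-91674) = (309*78)/(-460685) + (-171556 - 1*172303)/(-91674) = 24102*(-1/460685) + (-171556 - 172303)*(-1/91674) = -24102/460685 - 343859*(-1/91674) = -24102/460685 + 343859/91674 = 337367509/91215630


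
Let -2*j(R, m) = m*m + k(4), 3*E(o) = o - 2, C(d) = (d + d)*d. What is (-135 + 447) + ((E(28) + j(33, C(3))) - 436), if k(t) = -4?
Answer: -826/3 ≈ -275.33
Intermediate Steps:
C(d) = 2*d² (C(d) = (2*d)*d = 2*d²)
E(o) = -⅔ + o/3 (E(o) = (o - 2)/3 = (-2 + o)/3 = -⅔ + o/3)
j(R, m) = 2 - m²/2 (j(R, m) = -(m*m - 4)/2 = -(m² - 4)/2 = -(-4 + m²)/2 = 2 - m²/2)
(-135 + 447) + ((E(28) + j(33, C(3))) - 436) = (-135 + 447) + (((-⅔ + (⅓)*28) + (2 - (2*3²)²/2)) - 436) = 312 + (((-⅔ + 28/3) + (2 - (2*9)²/2)) - 436) = 312 + ((26/3 + (2 - ½*18²)) - 436) = 312 + ((26/3 + (2 - ½*324)) - 436) = 312 + ((26/3 + (2 - 162)) - 436) = 312 + ((26/3 - 160) - 436) = 312 + (-454/3 - 436) = 312 - 1762/3 = -826/3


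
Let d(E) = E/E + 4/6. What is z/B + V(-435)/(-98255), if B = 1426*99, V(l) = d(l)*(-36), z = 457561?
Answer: 8993225299/2774210274 ≈ 3.2417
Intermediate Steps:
d(E) = 5/3 (d(E) = 1 + 4*(⅙) = 1 + ⅔ = 5/3)
V(l) = -60 (V(l) = (5/3)*(-36) = -60)
B = 141174
z/B + V(-435)/(-98255) = 457561/141174 - 60/(-98255) = 457561*(1/141174) - 60*(-1/98255) = 457561/141174 + 12/19651 = 8993225299/2774210274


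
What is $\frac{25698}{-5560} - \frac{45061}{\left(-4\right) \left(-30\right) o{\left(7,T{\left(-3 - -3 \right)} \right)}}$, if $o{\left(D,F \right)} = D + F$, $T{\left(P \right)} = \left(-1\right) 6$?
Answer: $- \frac{6340573}{16680} \approx -380.13$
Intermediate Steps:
$T{\left(P \right)} = -6$
$\frac{25698}{-5560} - \frac{45061}{\left(-4\right) \left(-30\right) o{\left(7,T{\left(-3 - -3 \right)} \right)}} = \frac{25698}{-5560} - \frac{45061}{\left(-4\right) \left(-30\right) \left(7 - 6\right)} = 25698 \left(- \frac{1}{5560}\right) - \frac{45061}{120 \cdot 1} = - \frac{12849}{2780} - \frac{45061}{120} = - \frac{6340573}{16680}$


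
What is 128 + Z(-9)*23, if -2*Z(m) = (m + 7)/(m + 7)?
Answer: 233/2 ≈ 116.50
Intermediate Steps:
Z(m) = -1/2 (Z(m) = -(m + 7)/(2*(m + 7)) = -(7 + m)/(2*(7 + m)) = -1/2*1 = -1/2)
128 + Z(-9)*23 = 128 - 1/2*23 = 128 - 23/2 = 233/2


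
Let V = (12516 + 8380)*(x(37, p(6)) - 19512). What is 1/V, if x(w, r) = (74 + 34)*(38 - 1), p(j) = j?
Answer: -1/324222336 ≈ -3.0843e-9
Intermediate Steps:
x(w, r) = 3996 (x(w, r) = 108*37 = 3996)
V = -324222336 (V = (12516 + 8380)*(3996 - 19512) = 20896*(-15516) = -324222336)
1/V = 1/(-324222336) = -1/324222336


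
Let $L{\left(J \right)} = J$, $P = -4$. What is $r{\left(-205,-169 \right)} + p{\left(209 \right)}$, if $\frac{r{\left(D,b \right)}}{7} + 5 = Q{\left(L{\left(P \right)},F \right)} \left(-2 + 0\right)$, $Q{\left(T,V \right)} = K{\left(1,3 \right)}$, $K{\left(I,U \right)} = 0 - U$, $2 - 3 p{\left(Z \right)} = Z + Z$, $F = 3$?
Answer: $- \frac{395}{3} \approx -131.67$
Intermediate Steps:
$p{\left(Z \right)} = \frac{2}{3} - \frac{2 Z}{3}$ ($p{\left(Z \right)} = \frac{2}{3} - \frac{Z + Z}{3} = \frac{2}{3} - \frac{2 Z}{3}$)
$K{\left(I,U \right)} = - U$
$Q{\left(T,V \right)} = -3$ ($Q{\left(T,V \right)} = \left(-1\right) 3 = -3$)
$r{\left(D,b \right)} = 7$ ($r{\left(D,b \right)} = -35 + 7 \left(- 3 \left(-2 + 0\right)\right) = -35 + 7 \left(\left(-3\right) \left(-2\right)\right) = -35 + 7 \cdot 6 = -35 + 42 = 7$)
$r{\left(-205,-169 \right)} + p{\left(209 \right)} = 7 + \left(\frac{2}{3} - \frac{418}{3}\right) = 7 - \frac{416}{3} = - \frac{395}{3}$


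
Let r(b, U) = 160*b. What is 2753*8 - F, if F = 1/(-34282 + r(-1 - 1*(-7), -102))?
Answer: 733883729/33322 ≈ 22024.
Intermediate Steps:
F = -1/33322 (F = 1/(-34282 + 160*(-1 - 1*(-7))) = 1/(-34282 + 160*(-1 + 7)) = 1/(-34282 + 160*6) = 1/(-34282 + 960) = 1/(-33322) = -1/33322 ≈ -3.0010e-5)
2753*8 - F = 2753*8 - 1*(-1/33322) = 22024 + 1/33322 = 733883729/33322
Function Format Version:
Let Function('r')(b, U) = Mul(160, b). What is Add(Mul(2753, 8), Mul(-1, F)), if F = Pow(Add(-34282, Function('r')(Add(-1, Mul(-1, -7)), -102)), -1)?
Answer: Rational(733883729, 33322) ≈ 22024.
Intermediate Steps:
F = Rational(-1, 33322) (F = Pow(Add(-34282, Mul(160, Add(-1, Mul(-1, -7)))), -1) = Pow(Add(-34282, Mul(160, Add(-1, 7))), -1) = Pow(Add(-34282, Mul(160, 6)), -1) = Pow(Add(-34282, 960), -1) = Pow(-33322, -1) = Rational(-1, 33322) ≈ -3.0010e-5)
Add(Mul(2753, 8), Mul(-1, F)) = Add(Mul(2753, 8), Mul(-1, Rational(-1, 33322))) = Add(22024, Rational(1, 33322)) = Rational(733883729, 33322)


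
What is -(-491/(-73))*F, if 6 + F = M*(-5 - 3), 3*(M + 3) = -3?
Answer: -12766/73 ≈ -174.88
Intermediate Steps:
M = -4 (M = -3 + (1/3)*(-3) = -3 - 1 = -4)
F = 26 (F = -6 - 4*(-5 - 3) = -6 - 4*(-8) = -6 + 32 = 26)
-(-491/(-73))*F = -(-491/(-73))*26 = -(-491*(-1/73))*26 = -491*26/73 = -1*12766/73 = -12766/73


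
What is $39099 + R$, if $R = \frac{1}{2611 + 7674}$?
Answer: $\frac{402133216}{10285} \approx 39099.0$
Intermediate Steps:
$R = \frac{1}{10285} \approx 9.7229 \cdot 10^{-5}$
$39099 + R = 39099 + \frac{1}{10285} = \frac{402133216}{10285}$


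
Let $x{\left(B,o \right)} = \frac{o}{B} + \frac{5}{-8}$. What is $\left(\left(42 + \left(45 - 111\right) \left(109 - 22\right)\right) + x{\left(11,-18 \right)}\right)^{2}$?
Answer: $\frac{251802236401}{7744} \approx 3.2516 \cdot 10^{7}$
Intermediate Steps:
$x{\left(B,o \right)} = - \frac{5}{8} + \frac{o}{B}$ ($x{\left(B,o \right)} = \frac{o}{B} + 5 \left(- \frac{1}{8}\right) = \frac{o}{B} - \frac{5}{8} = - \frac{5}{8} + \frac{o}{B}$)
$\left(\left(42 + \left(45 - 111\right) \left(109 - 22\right)\right) + x{\left(11,-18 \right)}\right)^{2} = \left(\left(42 + \left(45 - 111\right) \left(109 - 22\right)\right) - \left(\frac{5}{8} + \frac{18}{11}\right)\right)^{2} = \left(\left(42 - 5742\right) - \frac{199}{88}\right)^{2} = \left(-5700 - \frac{199}{88}\right)^{2} = \left(- \frac{501799}{88}\right)^{2} = \frac{251802236401}{7744}$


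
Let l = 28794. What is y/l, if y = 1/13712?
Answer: 1/394823328 ≈ 2.5328e-9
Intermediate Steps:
y = 1/13712 ≈ 7.2929e-5
y/l = (1/13712)/28794 = (1/13712)*(1/28794) = 1/394823328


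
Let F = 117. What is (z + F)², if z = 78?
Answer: 38025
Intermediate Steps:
(z + F)² = (78 + 117)² = 195² = 38025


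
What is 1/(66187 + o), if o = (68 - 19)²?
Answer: 1/68588 ≈ 1.4580e-5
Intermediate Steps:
o = 2401 (o = 49² = 2401)
1/(66187 + o) = 1/(66187 + 2401) = 1/68588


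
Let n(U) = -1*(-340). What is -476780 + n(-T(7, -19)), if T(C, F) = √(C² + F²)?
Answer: -476440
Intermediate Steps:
n(U) = 340
-476780 + n(-T(7, -19)) = -476780 + 340 = -476440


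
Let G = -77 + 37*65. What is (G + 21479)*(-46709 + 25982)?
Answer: -493447689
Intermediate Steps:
G = 2328 (G = -77 + 2405 = 2328)
(G + 21479)*(-46709 + 25982) = (2328 + 21479)*(-46709 + 25982) = 23807*(-20727) = -493447689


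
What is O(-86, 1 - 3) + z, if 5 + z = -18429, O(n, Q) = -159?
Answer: -18593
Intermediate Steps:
z = -18434 (z = -5 - 18429 = -18434)
O(-86, 1 - 3) + z = -159 - 18434 = -18593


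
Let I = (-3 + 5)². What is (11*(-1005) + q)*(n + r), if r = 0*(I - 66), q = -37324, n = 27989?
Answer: -1354079831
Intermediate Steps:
I = 4 (I = 2² = 4)
r = 0 (r = 0*(4 - 66) = 0*(-62) = 0)
(11*(-1005) + q)*(n + r) = (11*(-1005) - 37324)*(27989 + 0) = (-11055 - 37324)*27989 = -48379*27989 = -1354079831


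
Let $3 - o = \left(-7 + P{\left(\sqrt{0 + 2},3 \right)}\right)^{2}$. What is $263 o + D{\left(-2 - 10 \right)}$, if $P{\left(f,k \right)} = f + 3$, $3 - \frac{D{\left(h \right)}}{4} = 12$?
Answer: $-3981 + 2104 \sqrt{2} \approx -1005.5$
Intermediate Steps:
$D{\left(h \right)} = -36$ ($D{\left(h \right)} = 12 - 48 = -36$)
$P{\left(f,k \right)} = 3 + f$
$o = 3 - \left(-4 + \sqrt{2}\right)^{2}$ ($o = 3 - \left(-7 + \left(3 + \sqrt{0 + 2}\right)\right)^{2} = 3 - \left(-7 + \left(3 + \sqrt{2}\right)\right)^{2} = 3 - \left(-4 + \sqrt{2}\right)^{2} \approx -3.6863$)
$263 o + D{\left(-2 - 10 \right)} = 263 \left(-15 + 8 \sqrt{2}\right) - 36 = \left(-3945 + 2104 \sqrt{2}\right) - 36 = -3981 + 2104 \sqrt{2}$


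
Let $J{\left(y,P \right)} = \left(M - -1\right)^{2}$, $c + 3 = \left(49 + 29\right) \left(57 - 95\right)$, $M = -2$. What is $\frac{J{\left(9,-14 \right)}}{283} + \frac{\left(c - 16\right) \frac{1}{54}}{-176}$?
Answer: $\frac{853693}{2689632} \approx 0.3174$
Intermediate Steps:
$c = -2967$ ($c = -3 + \left(49 + 29\right) \left(57 - 95\right) = -3 + 78 \left(-38\right) = -3 - 2964 = -2967$)
$J{\left(y,P \right)} = 1$ ($J{\left(y,P \right)} = \left(-2 - -1\right)^{2} = \left(-2 + \left(-3 + 4\right)\right)^{2} = \left(-2 + 1\right)^{2} = \left(-1\right)^{2} = 1$)
$\frac{J{\left(9,-14 \right)}}{283} + \frac{\left(c - 16\right) \frac{1}{54}}{-176} = 1 \cdot \frac{1}{283} + \frac{\left(-2967 - 16\right) \frac{1}{54}}{-176} = 1 \cdot \frac{1}{283} + \left(-2967 - 16\right) \frac{1}{54} \left(- \frac{1}{176}\right) = \frac{1}{283} + \left(-2983\right) \frac{1}{54} \left(- \frac{1}{176}\right) = \frac{1}{283} - - \frac{2983}{9504} = \frac{1}{283} + \frac{2983}{9504} = \frac{853693}{2689632}$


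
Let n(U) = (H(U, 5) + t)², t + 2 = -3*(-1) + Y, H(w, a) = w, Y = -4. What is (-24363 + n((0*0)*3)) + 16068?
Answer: -8286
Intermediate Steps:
t = -3 (t = -2 + (-3*(-1) - 4) = -2 + (3 - 4) = -2 - 1 = -3)
n(U) = (-3 + U)² (n(U) = (U - 3)² = (-3 + U)²)
(-24363 + n((0*0)*3)) + 16068 = (-24363 + (-3 + (0*0)*3)²) + 16068 = (-24363 + (-3 + 0*3)²) + 16068 = (-24363 + (-3 + 0)²) + 16068 = (-24363 + (-3)²) + 16068 = (-24363 + 9) + 16068 = -24354 + 16068 = -8286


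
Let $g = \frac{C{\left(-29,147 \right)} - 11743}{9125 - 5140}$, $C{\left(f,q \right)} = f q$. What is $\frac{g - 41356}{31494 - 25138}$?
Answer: $- \frac{82409833}{12664330} \approx -6.5072$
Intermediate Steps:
$g = - \frac{16006}{3985}$ ($g = \frac{\left(-29\right) 147 - 11743}{9125 - 5140} = \frac{-4263 - 11743}{3985} = \left(-16006\right) \frac{1}{3985} = - \frac{16006}{3985} \approx -4.0166$)
$\frac{g - 41356}{31494 - 25138} = \frac{- \frac{16006}{3985} - 41356}{31494 - 25138} = - \frac{164819666}{3985 \cdot 6356} = \left(- \frac{164819666}{3985}\right) \frac{1}{6356} = - \frac{82409833}{12664330}$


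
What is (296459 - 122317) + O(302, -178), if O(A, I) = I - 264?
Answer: 173700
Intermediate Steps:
O(A, I) = -264 + I
(296459 - 122317) + O(302, -178) = (296459 - 122317) + (-264 - 178) = 174142 - 442 = 173700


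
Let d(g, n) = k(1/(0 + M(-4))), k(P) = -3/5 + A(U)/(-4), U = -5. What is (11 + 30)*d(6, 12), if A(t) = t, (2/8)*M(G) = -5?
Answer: 533/20 ≈ 26.650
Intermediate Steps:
M(G) = -20 (M(G) = 4*(-5) = -20)
k(P) = 13/20 (k(P) = -3/5 - 5/(-4) = -3*⅕ - 5*(-¼) = -⅗ + 5/4 = 13/20)
d(g, n) = 13/20
(11 + 30)*d(6, 12) = (11 + 30)*(13/20) = 41*(13/20) = 533/20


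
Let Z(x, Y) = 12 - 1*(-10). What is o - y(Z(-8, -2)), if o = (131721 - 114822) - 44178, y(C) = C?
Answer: -27301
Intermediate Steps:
Z(x, Y) = 22 (Z(x, Y) = 12 + 10 = 22)
o = -27279 (o = 16899 - 44178 = -27279)
o - y(Z(-8, -2)) = -27279 - 1*22 = -27279 - 22 = -27301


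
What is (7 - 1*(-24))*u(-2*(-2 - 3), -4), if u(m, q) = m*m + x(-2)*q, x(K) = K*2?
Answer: 3596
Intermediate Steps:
x(K) = 2*K
u(m, q) = m² - 4*q (u(m, q) = m*m + (2*(-2))*q = m² - 4*q)
(7 - 1*(-24))*u(-2*(-2 - 3), -4) = (7 - 1*(-24))*((-2*(-2 - 3))² - 4*(-4)) = (7 + 24)*((-2*(-5))² + 16) = 31*(10² + 16) = 31*(100 + 16) = 31*116 = 3596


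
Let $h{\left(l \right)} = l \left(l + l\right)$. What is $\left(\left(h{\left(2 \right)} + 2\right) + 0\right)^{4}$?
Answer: $10000$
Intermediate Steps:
$h{\left(l \right)} = 2 l^{2}$ ($h{\left(l \right)} = l 2 l = 2 l^{2}$)
$\left(\left(h{\left(2 \right)} + 2\right) + 0\right)^{4} = \left(\left(2 \cdot 2^{2} + 2\right) + 0\right)^{4} = \left(\left(2 \cdot 4 + 2\right) + 0\right)^{4} = \left(\left(8 + 2\right) + 0\right)^{4} = \left(10 + 0\right)^{4} = 10^{4} = 10000$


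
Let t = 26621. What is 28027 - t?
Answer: 1406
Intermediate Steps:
28027 - t = 28027 - 1*26621 = 28027 - 26621 = 1406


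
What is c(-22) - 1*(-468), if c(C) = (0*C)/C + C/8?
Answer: 1861/4 ≈ 465.25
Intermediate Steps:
c(C) = C/8 (c(C) = 0/C + C*(1/8) = 0 + C/8 = C/8)
c(-22) - 1*(-468) = (1/8)*(-22) - 1*(-468) = -11/4 + 468 = 1861/4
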